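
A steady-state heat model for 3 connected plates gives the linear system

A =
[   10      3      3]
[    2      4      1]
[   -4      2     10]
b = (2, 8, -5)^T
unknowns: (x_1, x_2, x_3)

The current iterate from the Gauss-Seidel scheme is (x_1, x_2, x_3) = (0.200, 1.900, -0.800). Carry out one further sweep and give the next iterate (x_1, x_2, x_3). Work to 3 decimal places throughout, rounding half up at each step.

One sweep:
  x_1 = (2 - (3)·1.900 - (3)·-0.800) / (10) = -0.130
  x_2 = (8 - (2)·-0.130 - (1)·-0.800) / (4) = 2.265
  x_3 = (-5 - (-4)·-0.130 - (2)·2.265) / (10) = -1.005

(-0.130, 2.265, -1.005)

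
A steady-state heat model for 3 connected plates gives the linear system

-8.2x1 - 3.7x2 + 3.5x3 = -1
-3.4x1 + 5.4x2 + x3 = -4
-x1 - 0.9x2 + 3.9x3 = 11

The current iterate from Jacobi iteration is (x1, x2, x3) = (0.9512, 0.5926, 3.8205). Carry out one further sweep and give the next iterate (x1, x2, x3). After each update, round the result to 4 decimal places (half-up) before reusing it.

(1.4853, -0.8493, 3.2012)

One sweep:
  x1 = (-1 - (-3.7)·0.5926 - (3.5)·3.8205) / (-8.2) = 1.4853
  x2 = (-4 - (-3.4)·0.9512 - (1)·3.8205) / (5.4) = -0.8493
  x3 = (11 - (-1)·0.9512 - (-0.9)·0.5926) / (3.9) = 3.2012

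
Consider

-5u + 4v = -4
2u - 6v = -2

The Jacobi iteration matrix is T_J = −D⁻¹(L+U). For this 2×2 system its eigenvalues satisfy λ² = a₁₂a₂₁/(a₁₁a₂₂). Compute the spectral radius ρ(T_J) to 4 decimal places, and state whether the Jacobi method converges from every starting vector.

0.5164

a₁₂a₂₁/(a₁₁a₂₂) = (4)·(2) / ((-5)·(-6)) = 0.266667
ρ = √|0.266667| = √0.266667 = 0.5164
ρ < 1, so Jacobi converges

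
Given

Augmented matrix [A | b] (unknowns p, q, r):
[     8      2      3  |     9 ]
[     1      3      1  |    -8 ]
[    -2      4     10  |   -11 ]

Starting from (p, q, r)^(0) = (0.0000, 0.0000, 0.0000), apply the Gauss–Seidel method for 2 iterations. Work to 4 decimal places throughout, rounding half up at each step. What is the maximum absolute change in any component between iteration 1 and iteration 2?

Iteration 1:
  p = (9 - (2)·0.0000 - (3)·0.0000) / (8) = 1.1250
  q = (-8 - (1)·1.1250 - (1)·0.0000) / (3) = -3.0417
  r = (-11 - (-2)·1.1250 - (4)·-3.0417) / (10) = 0.3417
Iteration 2:
  p = (9 - (2)·-3.0417 - (3)·0.3417) / (8) = 1.7573
  q = (-8 - (1)·1.7573 - (1)·0.3417) / (3) = -3.3663
  r = (-11 - (-2)·1.7573 - (4)·-3.3663) / (10) = 0.5980
Change: (0.6323, -0.3246, 0.2563) → max |·| = 0.6323

0.6323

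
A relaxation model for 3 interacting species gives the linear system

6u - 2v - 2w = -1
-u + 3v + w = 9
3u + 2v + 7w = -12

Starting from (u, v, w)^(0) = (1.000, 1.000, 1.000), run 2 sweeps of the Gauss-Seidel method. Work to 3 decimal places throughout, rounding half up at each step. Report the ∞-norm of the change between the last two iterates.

Iteration 1:
  u = (-1 - (-2)·1.000 - (-2)·1.000) / (6) = 0.500
  v = (9 - (-1)·0.500 - (1)·1.000) / (3) = 2.833
  w = (-12 - (3)·0.500 - (2)·2.833) / (7) = -2.738
Iteration 2:
  u = (-1 - (-2)·2.833 - (-2)·-2.738) / (6) = -0.135
  v = (9 - (-1)·-0.135 - (1)·-2.738) / (3) = 3.868
  w = (-12 - (3)·-0.135 - (2)·3.868) / (7) = -2.762
Change: (-0.635, 1.035, -0.024) → max |·| = 1.035

1.035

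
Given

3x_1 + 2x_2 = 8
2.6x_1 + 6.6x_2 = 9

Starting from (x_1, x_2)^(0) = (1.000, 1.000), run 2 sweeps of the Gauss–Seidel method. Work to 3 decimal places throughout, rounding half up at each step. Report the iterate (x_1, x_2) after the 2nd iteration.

Iteration 1:
  x_1 = (8 - (2)·1.000) / (3) = 2.000
  x_2 = (9 - (2.6)·2.000) / (6.6) = 0.576
Iteration 2:
  x_1 = (8 - (2)·0.576) / (3) = 2.283
  x_2 = (9 - (2.6)·2.283) / (6.6) = 0.464

(2.283, 0.464)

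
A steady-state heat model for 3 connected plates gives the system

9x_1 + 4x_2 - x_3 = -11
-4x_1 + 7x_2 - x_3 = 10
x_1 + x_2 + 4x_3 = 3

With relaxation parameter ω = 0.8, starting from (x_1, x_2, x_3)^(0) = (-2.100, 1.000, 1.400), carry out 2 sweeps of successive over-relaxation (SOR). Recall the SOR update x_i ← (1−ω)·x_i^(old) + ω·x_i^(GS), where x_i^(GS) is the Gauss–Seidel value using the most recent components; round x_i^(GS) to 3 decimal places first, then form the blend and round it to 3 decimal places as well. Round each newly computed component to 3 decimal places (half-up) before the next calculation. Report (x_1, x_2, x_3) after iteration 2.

(-1.479, 0.739, 0.959)

Iteration 1:
  x_1: GS value = (-11 - (4)·1.000 - (-1)·1.400) / (9) = -1.511;  x_1 ← (1−ω)·-2.100 + ω·-1.511 = -1.629
  x_2: GS value = (10 - (-4)·-1.629 - (-1)·1.400) / (7) = 0.698;  x_2 ← (1−ω)·1.000 + ω·0.698 = 0.758
  x_3: GS value = (3 - (1)·-1.629 - (1)·0.758) / (4) = 0.968;  x_3 ← (1−ω)·1.400 + ω·0.968 = 1.054
Iteration 2:
  x_1: GS value = (-11 - (4)·0.758 - (-1)·1.054) / (9) = -1.442;  x_1 ← (1−ω)·-1.629 + ω·-1.442 = -1.479
  x_2: GS value = (10 - (-4)·-1.479 - (-1)·1.054) / (7) = 0.734;  x_2 ← (1−ω)·0.758 + ω·0.734 = 0.739
  x_3: GS value = (3 - (1)·-1.479 - (1)·0.739) / (4) = 0.935;  x_3 ← (1−ω)·1.054 + ω·0.935 = 0.959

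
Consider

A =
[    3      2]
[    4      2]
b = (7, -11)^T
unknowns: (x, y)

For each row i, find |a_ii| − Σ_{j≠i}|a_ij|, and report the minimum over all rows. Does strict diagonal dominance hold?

row 1: |3| − (2) = 1
row 2: |2| − (4) = -2
minimum over rows = -2 → not strictly diagonally dominant

-2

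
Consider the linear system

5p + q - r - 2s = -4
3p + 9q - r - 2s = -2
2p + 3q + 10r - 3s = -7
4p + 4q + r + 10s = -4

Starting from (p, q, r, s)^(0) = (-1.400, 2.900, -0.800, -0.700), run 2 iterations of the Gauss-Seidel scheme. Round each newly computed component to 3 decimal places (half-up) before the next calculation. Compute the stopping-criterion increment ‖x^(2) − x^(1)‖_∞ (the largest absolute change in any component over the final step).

Iteration 1:
  p = (-4 - (1)·2.900 - (-1)·-0.800 - (-2)·-0.700) / (5) = -1.820
  q = (-2 - (3)·-1.820 - (-1)·-0.800 - (-2)·-0.700) / (9) = 0.140
  r = (-7 - (2)·-1.820 - (3)·0.140 - (-3)·-0.700) / (10) = -0.588
  s = (-4 - (4)·-1.820 - (4)·0.140 - (1)·-0.588) / (10) = 0.331
Iteration 2:
  p = (-4 - (1)·0.140 - (-1)·-0.588 - (-2)·0.331) / (5) = -0.813
  q = (-2 - (3)·-0.813 - (-1)·-0.588 - (-2)·0.331) / (9) = 0.057
  r = (-7 - (2)·-0.813 - (3)·0.057 - (-3)·0.331) / (10) = -0.455
  s = (-4 - (4)·-0.813 - (4)·0.057 - (1)·-0.455) / (10) = -0.052
Change: (1.007, -0.083, 0.133, -0.383) → max |·| = 1.007

1.007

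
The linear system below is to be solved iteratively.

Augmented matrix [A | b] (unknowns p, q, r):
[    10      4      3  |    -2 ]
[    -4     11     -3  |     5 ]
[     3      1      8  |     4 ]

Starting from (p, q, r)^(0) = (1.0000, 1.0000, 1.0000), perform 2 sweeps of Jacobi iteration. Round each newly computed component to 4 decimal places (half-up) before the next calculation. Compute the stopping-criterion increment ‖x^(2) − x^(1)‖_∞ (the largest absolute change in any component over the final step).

0.9636

Iteration 1:
  p = (-2 - (4)·1.0000 - (3)·1.0000) / (10) = -0.9000
  q = (5 - (-4)·1.0000 - (-3)·1.0000) / (11) = 1.0909
  r = (4 - (3)·1.0000 - (1)·1.0000) / (8) = 0.0000
Iteration 2:
  p = (-2 - (4)·1.0909 - (3)·0.0000) / (10) = -0.6364
  q = (5 - (-4)·-0.9000 - (-3)·0.0000) / (11) = 0.1273
  r = (4 - (3)·-0.9000 - (1)·1.0909) / (8) = 0.7011
Change: (0.2636, -0.9636, 0.7011) → max |·| = 0.9636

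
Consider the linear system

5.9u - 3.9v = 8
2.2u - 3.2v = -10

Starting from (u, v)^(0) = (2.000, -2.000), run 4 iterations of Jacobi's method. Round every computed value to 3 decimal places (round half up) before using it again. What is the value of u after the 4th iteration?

Iteration 1:
  u = (8 - (-3.9)·-2.000) / (5.9) = 0.034
  v = (-10 - (2.2)·2.000) / (-3.2) = 4.500
Iteration 2:
  u = (8 - (-3.9)·4.500) / (5.9) = 4.331
  v = (-10 - (2.2)·0.034) / (-3.2) = 3.148
Iteration 3:
  u = (8 - (-3.9)·3.148) / (5.9) = 3.437
  v = (-10 - (2.2)·4.331) / (-3.2) = 6.103
Iteration 4:
  u = (8 - (-3.9)·6.103) / (5.9) = 5.390
  v = (-10 - (2.2)·3.437) / (-3.2) = 5.488

5.390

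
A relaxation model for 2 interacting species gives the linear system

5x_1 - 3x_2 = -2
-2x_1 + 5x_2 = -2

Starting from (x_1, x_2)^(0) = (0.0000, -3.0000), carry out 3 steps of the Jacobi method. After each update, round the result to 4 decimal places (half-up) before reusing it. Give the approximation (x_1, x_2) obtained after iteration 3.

Iteration 1:
  x_1 = (-2 - (-3)·-3.0000) / (5) = -2.2000
  x_2 = (-2 - (-2)·0.0000) / (5) = -0.4000
Iteration 2:
  x_1 = (-2 - (-3)·-0.4000) / (5) = -0.6400
  x_2 = (-2 - (-2)·-2.2000) / (5) = -1.2800
Iteration 3:
  x_1 = (-2 - (-3)·-1.2800) / (5) = -1.1680
  x_2 = (-2 - (-2)·-0.6400) / (5) = -0.6560

(-1.1680, -0.6560)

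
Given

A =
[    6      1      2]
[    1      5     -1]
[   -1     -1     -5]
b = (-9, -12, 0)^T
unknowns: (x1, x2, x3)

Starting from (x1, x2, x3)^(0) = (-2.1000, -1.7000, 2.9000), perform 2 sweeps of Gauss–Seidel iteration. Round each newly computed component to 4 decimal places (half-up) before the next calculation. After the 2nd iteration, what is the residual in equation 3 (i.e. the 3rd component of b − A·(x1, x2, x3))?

-0.0001

Iteration 1:
  x1 = (-9 - (1)·-1.7000 - (2)·2.9000) / (6) = -2.1833
  x2 = (-12 - (1)·-2.1833 - (-1)·2.9000) / (5) = -1.3833
  x3 = (0 - (-1)·-2.1833 - (-1)·-1.3833) / (-5) = 0.7133
Iteration 2:
  x1 = (-9 - (1)·-1.3833 - (2)·0.7133) / (6) = -1.5072
  x2 = (-12 - (1)·-1.5072 - (-1)·0.7133) / (5) = -1.9559
  x3 = (0 - (-1)·-1.5072 - (-1)·-1.9559) / (-5) = 0.6926
Residual b − A·x = (0.6139, -0.0207, -0.0001)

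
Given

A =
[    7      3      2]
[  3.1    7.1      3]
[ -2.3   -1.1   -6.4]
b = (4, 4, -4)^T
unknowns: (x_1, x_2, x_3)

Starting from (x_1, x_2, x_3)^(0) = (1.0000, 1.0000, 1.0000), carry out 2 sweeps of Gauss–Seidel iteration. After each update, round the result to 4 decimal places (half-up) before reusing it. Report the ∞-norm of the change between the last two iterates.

Iteration 1:
  x_1 = (4 - (3)·1.0000 - (2)·1.0000) / (7) = -0.1429
  x_2 = (4 - (3.1)·-0.1429 - (3)·1.0000) / (7.1) = 0.2032
  x_3 = (-4 - (-2.3)·-0.1429 - (-1.1)·0.2032) / (-6.4) = 0.6414
Iteration 2:
  x_1 = (4 - (3)·0.2032 - (2)·0.6414) / (7) = 0.3011
  x_2 = (4 - (3.1)·0.3011 - (3)·0.6414) / (7.1) = 0.1609
  x_3 = (-4 - (-2.3)·0.3011 - (-1.1)·0.1609) / (-6.4) = 0.4891
Change: (0.4440, -0.0423, -0.1523) → max |·| = 0.4440

0.4440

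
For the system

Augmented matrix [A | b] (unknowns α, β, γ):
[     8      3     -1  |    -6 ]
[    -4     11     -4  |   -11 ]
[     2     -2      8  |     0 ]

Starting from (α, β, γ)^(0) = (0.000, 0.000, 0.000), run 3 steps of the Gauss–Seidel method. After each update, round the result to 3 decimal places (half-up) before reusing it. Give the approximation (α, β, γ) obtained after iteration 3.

(-0.345, -1.204, -0.215)

Iteration 1:
  α = (-6 - (3)·0.000 - (-1)·0.000) / (8) = -0.750
  β = (-11 - (-4)·-0.750 - (-4)·0.000) / (11) = -1.273
  γ = (0 - (2)·-0.750 - (-2)·-1.273) / (8) = -0.131
Iteration 2:
  α = (-6 - (3)·-1.273 - (-1)·-0.131) / (8) = -0.289
  β = (-11 - (-4)·-0.289 - (-4)·-0.131) / (11) = -1.153
  γ = (0 - (2)·-0.289 - (-2)·-1.153) / (8) = -0.216
Iteration 3:
  α = (-6 - (3)·-1.153 - (-1)·-0.216) / (8) = -0.345
  β = (-11 - (-4)·-0.345 - (-4)·-0.216) / (11) = -1.204
  γ = (0 - (2)·-0.345 - (-2)·-1.204) / (8) = -0.215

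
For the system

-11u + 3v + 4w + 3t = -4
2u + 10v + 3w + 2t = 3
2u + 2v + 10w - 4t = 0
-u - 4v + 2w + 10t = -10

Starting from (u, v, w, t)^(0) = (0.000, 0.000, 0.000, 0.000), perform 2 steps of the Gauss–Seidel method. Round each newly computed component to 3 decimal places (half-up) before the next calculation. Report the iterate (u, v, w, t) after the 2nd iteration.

Iteration 1:
  u = (-4 - (3)·0.000 - (4)·0.000 - (3)·0.000) / (-11) = 0.364
  v = (3 - (2)·0.364 - (3)·0.000 - (2)·0.000) / (10) = 0.227
  w = (0 - (2)·0.364 - (2)·0.227 - (-4)·0.000) / (10) = -0.118
  t = (-10 - (-1)·0.364 - (-4)·0.227 - (2)·-0.118) / (10) = -0.849
Iteration 2:
  u = (-4 - (3)·0.227 - (4)·-0.118 - (3)·-0.849) / (-11) = 0.151
  v = (3 - (2)·0.151 - (3)·-0.118 - (2)·-0.849) / (10) = 0.475
  w = (0 - (2)·0.151 - (2)·0.475 - (-4)·-0.849) / (10) = -0.465
  t = (-10 - (-1)·0.151 - (-4)·0.475 - (2)·-0.465) / (10) = -0.702

(0.151, 0.475, -0.465, -0.702)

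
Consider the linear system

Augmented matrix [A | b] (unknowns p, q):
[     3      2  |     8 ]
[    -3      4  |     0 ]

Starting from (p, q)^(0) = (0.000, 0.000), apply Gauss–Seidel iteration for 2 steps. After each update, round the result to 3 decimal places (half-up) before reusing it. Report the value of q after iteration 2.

Iteration 1:
  p = (8 - (2)·0.000) / (3) = 2.667
  q = (0 - (-3)·2.667) / (4) = 2.000
Iteration 2:
  p = (8 - (2)·2.000) / (3) = 1.333
  q = (0 - (-3)·1.333) / (4) = 1.000

1.000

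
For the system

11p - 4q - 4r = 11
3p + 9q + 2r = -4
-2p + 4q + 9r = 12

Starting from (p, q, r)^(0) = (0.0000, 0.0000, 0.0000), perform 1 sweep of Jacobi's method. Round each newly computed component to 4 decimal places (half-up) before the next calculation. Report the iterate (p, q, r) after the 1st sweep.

(1.0000, -0.4444, 1.3333)

Iteration 1:
  p = (11 - (-4)·0.0000 - (-4)·0.0000) / (11) = 1.0000
  q = (-4 - (3)·0.0000 - (2)·0.0000) / (9) = -0.4444
  r = (12 - (-2)·0.0000 - (4)·0.0000) / (9) = 1.3333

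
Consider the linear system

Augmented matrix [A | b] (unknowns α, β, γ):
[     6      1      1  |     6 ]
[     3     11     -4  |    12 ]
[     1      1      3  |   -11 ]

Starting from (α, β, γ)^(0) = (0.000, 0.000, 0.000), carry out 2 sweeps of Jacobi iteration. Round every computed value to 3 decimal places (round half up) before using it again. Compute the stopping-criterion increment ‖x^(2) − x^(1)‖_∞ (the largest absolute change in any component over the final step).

1.606

Iteration 1:
  α = (6 - (1)·0.000 - (1)·0.000) / (6) = 1.000
  β = (12 - (3)·0.000 - (-4)·0.000) / (11) = 1.091
  γ = (-11 - (1)·0.000 - (1)·0.000) / (3) = -3.667
Iteration 2:
  α = (6 - (1)·1.091 - (1)·-3.667) / (6) = 1.429
  β = (12 - (3)·1.000 - (-4)·-3.667) / (11) = -0.515
  γ = (-11 - (1)·1.000 - (1)·1.091) / (3) = -4.364
Change: (0.429, -1.606, -0.697) → max |·| = 1.606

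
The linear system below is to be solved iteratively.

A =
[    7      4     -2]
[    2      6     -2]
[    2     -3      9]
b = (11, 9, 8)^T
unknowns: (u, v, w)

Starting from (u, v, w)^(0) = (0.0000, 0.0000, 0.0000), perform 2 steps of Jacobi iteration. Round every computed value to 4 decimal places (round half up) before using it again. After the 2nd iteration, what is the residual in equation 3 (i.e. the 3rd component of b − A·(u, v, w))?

Iteration 1:
  u = (11 - (4)·0.0000 - (-2)·0.0000) / (7) = 1.5714
  v = (9 - (2)·0.0000 - (-2)·0.0000) / (6) = 1.5000
  w = (8 - (2)·0.0000 - (-3)·0.0000) / (9) = 0.8889
Iteration 2:
  u = (11 - (4)·1.5000 - (-2)·0.8889) / (7) = 0.9683
  v = (9 - (2)·1.5714 - (-2)·0.8889) / (6) = 1.2725
  w = (8 - (2)·1.5714 - (-3)·1.5000) / (9) = 1.0397
Residual b − A·x = (1.2113, 1.5078, 0.5236)

0.5236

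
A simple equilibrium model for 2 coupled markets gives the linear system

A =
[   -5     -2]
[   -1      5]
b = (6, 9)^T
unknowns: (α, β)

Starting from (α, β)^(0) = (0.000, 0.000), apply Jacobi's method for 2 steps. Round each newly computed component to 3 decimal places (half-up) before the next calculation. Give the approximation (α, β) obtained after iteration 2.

(-1.920, 1.560)

Iteration 1:
  α = (6 - (-2)·0.000) / (-5) = -1.200
  β = (9 - (-1)·0.000) / (5) = 1.800
Iteration 2:
  α = (6 - (-2)·1.800) / (-5) = -1.920
  β = (9 - (-1)·-1.200) / (5) = 1.560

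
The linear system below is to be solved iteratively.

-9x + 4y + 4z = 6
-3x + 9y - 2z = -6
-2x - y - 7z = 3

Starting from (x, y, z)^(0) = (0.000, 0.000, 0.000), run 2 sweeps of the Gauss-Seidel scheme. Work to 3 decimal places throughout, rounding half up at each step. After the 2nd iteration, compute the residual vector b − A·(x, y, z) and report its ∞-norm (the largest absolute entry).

Iteration 1:
  x = (6 - (4)·0.000 - (4)·0.000) / (-9) = -0.667
  y = (-6 - (-3)·-0.667 - (-2)·0.000) / (9) = -0.889
  z = (3 - (-2)·-0.667 - (-1)·-0.889) / (-7) = -0.111
Iteration 2:
  x = (6 - (4)·-0.889 - (4)·-0.111) / (-9) = -1.111
  y = (-6 - (-3)·-1.111 - (-2)·-0.111) / (9) = -1.062
  z = (3 - (-2)·-1.111 - (-1)·-1.062) / (-7) = 0.041
Residual b − A·x = (0.085, 0.307, 0.003); ∞-norm = 0.307

0.307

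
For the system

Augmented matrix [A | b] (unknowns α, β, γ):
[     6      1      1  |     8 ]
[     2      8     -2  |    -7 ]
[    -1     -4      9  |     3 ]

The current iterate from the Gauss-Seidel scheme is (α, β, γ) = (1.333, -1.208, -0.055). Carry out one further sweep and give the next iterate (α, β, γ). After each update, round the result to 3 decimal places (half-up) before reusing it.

(1.544, -1.275, -0.062)

One sweep:
  α = (8 - (1)·-1.208 - (1)·-0.055) / (6) = 1.544
  β = (-7 - (2)·1.544 - (-2)·-0.055) / (8) = -1.275
  γ = (3 - (-1)·1.544 - (-4)·-1.275) / (9) = -0.062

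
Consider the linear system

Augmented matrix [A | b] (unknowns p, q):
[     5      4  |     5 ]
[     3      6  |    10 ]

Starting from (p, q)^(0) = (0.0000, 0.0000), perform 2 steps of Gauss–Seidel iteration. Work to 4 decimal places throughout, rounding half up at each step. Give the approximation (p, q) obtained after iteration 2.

(0.0666, 1.6334)

Iteration 1:
  p = (5 - (4)·0.0000) / (5) = 1.0000
  q = (10 - (3)·1.0000) / (6) = 1.1667
Iteration 2:
  p = (5 - (4)·1.1667) / (5) = 0.0666
  q = (10 - (3)·0.0666) / (6) = 1.6334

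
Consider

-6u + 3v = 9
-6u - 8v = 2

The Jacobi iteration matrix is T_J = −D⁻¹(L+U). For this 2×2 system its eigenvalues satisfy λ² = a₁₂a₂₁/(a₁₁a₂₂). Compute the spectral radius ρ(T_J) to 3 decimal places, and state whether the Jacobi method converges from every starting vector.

a₁₂a₂₁/(a₁₁a₂₂) = (3)·(-6) / ((-6)·(-8)) = -0.375000
ρ = √|-0.375000| = √0.375000 = 0.612
ρ < 1, so Jacobi converges

0.612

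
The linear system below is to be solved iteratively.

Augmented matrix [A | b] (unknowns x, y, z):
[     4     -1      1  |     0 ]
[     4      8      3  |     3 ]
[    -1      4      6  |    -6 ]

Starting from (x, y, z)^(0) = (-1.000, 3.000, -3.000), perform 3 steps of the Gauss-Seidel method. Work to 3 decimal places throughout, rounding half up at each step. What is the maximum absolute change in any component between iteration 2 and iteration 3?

Iteration 1:
  x = (0 - (-1)·3.000 - (1)·-3.000) / (4) = 1.500
  y = (3 - (4)·1.500 - (3)·-3.000) / (8) = 0.750
  z = (-6 - (-1)·1.500 - (4)·0.750) / (6) = -1.250
Iteration 2:
  x = (0 - (-1)·0.750 - (1)·-1.250) / (4) = 0.500
  y = (3 - (4)·0.500 - (3)·-1.250) / (8) = 0.594
  z = (-6 - (-1)·0.500 - (4)·0.594) / (6) = -1.313
Iteration 3:
  x = (0 - (-1)·0.594 - (1)·-1.313) / (4) = 0.477
  y = (3 - (4)·0.477 - (3)·-1.313) / (8) = 0.629
  z = (-6 - (-1)·0.477 - (4)·0.629) / (6) = -1.340
Change: (-0.023, 0.035, -0.027) → max |·| = 0.035

0.035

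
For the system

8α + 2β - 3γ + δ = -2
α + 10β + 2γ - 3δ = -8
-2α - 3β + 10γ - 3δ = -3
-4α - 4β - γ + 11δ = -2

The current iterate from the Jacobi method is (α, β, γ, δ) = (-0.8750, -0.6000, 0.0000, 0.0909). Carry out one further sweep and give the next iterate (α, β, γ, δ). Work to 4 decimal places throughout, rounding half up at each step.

One sweep:
  α = (-2 - (2)·-0.6000 - (-3)·0.0000 - (1)·0.0909) / (8) = -0.1114
  β = (-8 - (1)·-0.8750 - (2)·0.0000 - (-3)·0.0909) / (10) = -0.6852
  γ = (-3 - (-2)·-0.8750 - (-3)·-0.6000 - (-3)·0.0909) / (10) = -0.6277
  δ = (-2 - (-4)·-0.8750 - (-4)·-0.6000 - (-1)·0.0000) / (11) = -0.7182

(-0.1114, -0.6852, -0.6277, -0.7182)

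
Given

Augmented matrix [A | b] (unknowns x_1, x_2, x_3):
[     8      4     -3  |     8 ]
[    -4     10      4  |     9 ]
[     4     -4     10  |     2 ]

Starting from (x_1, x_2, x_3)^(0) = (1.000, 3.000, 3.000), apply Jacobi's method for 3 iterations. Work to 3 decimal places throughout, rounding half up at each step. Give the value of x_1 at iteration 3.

0.621

Iteration 1:
  x_1 = (8 - (4)·3.000 - (-3)·3.000) / (8) = 0.625
  x_2 = (9 - (-4)·1.000 - (4)·3.000) / (10) = 0.100
  x_3 = (2 - (4)·1.000 - (-4)·3.000) / (10) = 1.000
Iteration 2:
  x_1 = (8 - (4)·0.100 - (-3)·1.000) / (8) = 1.325
  x_2 = (9 - (-4)·0.625 - (4)·1.000) / (10) = 0.750
  x_3 = (2 - (4)·0.625 - (-4)·0.100) / (10) = -0.010
Iteration 3:
  x_1 = (8 - (4)·0.750 - (-3)·-0.010) / (8) = 0.621
  x_2 = (9 - (-4)·1.325 - (4)·-0.010) / (10) = 1.434
  x_3 = (2 - (4)·1.325 - (-4)·0.750) / (10) = -0.030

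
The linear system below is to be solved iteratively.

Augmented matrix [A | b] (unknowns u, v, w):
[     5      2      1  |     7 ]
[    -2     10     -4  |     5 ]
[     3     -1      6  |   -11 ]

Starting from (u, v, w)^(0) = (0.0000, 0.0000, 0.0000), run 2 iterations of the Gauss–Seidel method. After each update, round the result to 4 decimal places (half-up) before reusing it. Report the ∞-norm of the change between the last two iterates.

Iteration 1:
  u = (7 - (2)·0.0000 - (1)·0.0000) / (5) = 1.4000
  v = (5 - (-2)·1.4000 - (-4)·0.0000) / (10) = 0.7800
  w = (-11 - (3)·1.4000 - (-1)·0.7800) / (6) = -2.4033
Iteration 2:
  u = (7 - (2)·0.7800 - (1)·-2.4033) / (5) = 1.5687
  v = (5 - (-2)·1.5687 - (-4)·-2.4033) / (10) = -0.1476
  w = (-11 - (3)·1.5687 - (-1)·-0.1476) / (6) = -2.6423
Change: (0.1687, -0.9276, -0.2390) → max |·| = 0.9276

0.9276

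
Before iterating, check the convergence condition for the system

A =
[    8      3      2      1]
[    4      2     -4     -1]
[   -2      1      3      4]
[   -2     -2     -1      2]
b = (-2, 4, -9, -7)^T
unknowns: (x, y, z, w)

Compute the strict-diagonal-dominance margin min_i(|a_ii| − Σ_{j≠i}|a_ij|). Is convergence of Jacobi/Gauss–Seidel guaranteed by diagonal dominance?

row 1: |8| − (3+2+1) = 2
row 2: |2| − (4+4+1) = -7
row 3: |3| − (2+1+4) = -4
row 4: |2| − (2+2+1) = -3
minimum over rows = -7 → not strictly diagonally dominant

-7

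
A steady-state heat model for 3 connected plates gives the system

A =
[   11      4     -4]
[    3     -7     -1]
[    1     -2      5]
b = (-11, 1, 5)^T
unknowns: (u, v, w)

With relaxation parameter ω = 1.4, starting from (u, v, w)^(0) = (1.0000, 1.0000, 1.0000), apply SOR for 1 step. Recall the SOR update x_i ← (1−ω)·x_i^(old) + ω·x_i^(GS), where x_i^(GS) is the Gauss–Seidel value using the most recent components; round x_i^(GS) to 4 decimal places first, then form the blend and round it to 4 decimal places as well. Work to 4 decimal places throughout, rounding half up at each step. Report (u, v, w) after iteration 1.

(-1.8000, -1.8799, 0.4512)

Iteration 1:
  u: GS value = (-11 - (4)·1.0000 - (-4)·1.0000) / (11) = -1.0000;  u ← (1−ω)·1.0000 + ω·-1.0000 = -1.8000
  v: GS value = (1 - (3)·-1.8000 - (-1)·1.0000) / (-7) = -1.0571;  v ← (1−ω)·1.0000 + ω·-1.0571 = -1.8799
  w: GS value = (5 - (1)·-1.8000 - (-2)·-1.8799) / (5) = 0.6080;  w ← (1−ω)·1.0000 + ω·0.6080 = 0.4512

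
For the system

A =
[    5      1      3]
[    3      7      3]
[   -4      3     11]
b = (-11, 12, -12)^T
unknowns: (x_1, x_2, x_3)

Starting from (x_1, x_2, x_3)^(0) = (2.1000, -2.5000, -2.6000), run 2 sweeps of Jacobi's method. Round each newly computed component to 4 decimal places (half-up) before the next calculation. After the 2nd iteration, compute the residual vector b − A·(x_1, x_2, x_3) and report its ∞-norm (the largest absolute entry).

Iteration 1:
  x_1 = (-11 - (1)·-2.5000 - (3)·-2.6000) / (5) = -0.1400
  x_2 = (12 - (3)·2.1000 - (3)·-2.6000) / (7) = 1.9286
  x_3 = (-12 - (-4)·2.1000 - (3)·-2.5000) / (11) = 0.3545
Iteration 2:
  x_1 = (-11 - (1)·1.9286 - (3)·0.3545) / (5) = -2.7984
  x_2 = (12 - (3)·-0.1400 - (3)·0.3545) / (7) = 1.6224
  x_3 = (-12 - (-4)·-0.1400 - (3)·1.9286) / (11) = -1.6678
Residual b − A·x = (6.3730, 14.0418, -9.7150); ∞-norm = 14.0418

14.0418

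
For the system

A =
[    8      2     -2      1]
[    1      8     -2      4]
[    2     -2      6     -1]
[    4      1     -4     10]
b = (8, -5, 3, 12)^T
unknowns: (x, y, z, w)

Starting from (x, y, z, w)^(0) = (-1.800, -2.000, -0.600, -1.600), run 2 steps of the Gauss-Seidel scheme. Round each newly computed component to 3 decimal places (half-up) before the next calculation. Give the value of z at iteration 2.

-0.074

Iteration 1:
  x = (8 - (2)·-2.000 - (-2)·-0.600 - (1)·-1.600) / (8) = 1.550
  y = (-5 - (1)·1.550 - (-2)·-0.600 - (4)·-1.600) / (8) = -0.169
  z = (3 - (2)·1.550 - (-2)·-0.169 - (-1)·-1.600) / (6) = -0.340
  w = (12 - (4)·1.550 - (1)·-0.169 - (-4)·-0.340) / (10) = 0.461
Iteration 2:
  x = (8 - (2)·-0.169 - (-2)·-0.340 - (1)·0.461) / (8) = 0.900
  y = (-5 - (1)·0.900 - (-2)·-0.340 - (4)·0.461) / (8) = -1.053
  z = (3 - (2)·0.900 - (-2)·-1.053 - (-1)·0.461) / (6) = -0.074
  w = (12 - (4)·0.900 - (1)·-1.053 - (-4)·-0.074) / (10) = 0.916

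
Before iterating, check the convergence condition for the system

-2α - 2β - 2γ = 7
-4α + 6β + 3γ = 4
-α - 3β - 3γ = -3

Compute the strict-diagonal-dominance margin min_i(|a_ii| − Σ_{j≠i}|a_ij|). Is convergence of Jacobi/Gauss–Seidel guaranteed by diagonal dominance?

-2

row 1: |-2| − (2+2) = -2
row 2: |6| − (4+3) = -1
row 3: |-3| − (1+3) = -1
minimum over rows = -2 → not strictly diagonally dominant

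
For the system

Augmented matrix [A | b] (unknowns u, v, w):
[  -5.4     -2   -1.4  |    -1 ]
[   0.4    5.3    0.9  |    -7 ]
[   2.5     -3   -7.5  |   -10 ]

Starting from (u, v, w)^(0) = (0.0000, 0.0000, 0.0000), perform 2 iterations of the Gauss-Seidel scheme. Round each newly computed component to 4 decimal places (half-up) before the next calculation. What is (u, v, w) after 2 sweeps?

(0.1794, -1.6618, 2.0579)

Iteration 1:
  u = (-1 - (-2)·0.0000 - (-1.4)·0.0000) / (-5.4) = 0.1852
  v = (-7 - (0.4)·0.1852 - (0.9)·0.0000) / (5.3) = -1.3347
  w = (-10 - (2.5)·0.1852 - (-3)·-1.3347) / (-7.5) = 1.9289
Iteration 2:
  u = (-1 - (-2)·-1.3347 - (-1.4)·1.9289) / (-5.4) = 0.1794
  v = (-7 - (0.4)·0.1794 - (0.9)·1.9289) / (5.3) = -1.6618
  w = (-10 - (2.5)·0.1794 - (-3)·-1.6618) / (-7.5) = 2.0579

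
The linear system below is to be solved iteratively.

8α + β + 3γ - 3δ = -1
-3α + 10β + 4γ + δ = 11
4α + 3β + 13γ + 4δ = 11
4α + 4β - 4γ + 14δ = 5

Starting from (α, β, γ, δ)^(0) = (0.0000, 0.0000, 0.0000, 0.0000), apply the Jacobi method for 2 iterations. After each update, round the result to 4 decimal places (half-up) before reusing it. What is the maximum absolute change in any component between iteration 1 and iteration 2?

Iteration 1:
  α = (-1 - (1)·0.0000 - (3)·0.0000 - (-3)·0.0000) / (8) = -0.1250
  β = (11 - (-3)·0.0000 - (4)·0.0000 - (1)·0.0000) / (10) = 1.1000
  γ = (11 - (4)·0.0000 - (3)·0.0000 - (4)·0.0000) / (13) = 0.8462
  δ = (5 - (4)·0.0000 - (4)·0.0000 - (-4)·0.0000) / (14) = 0.3571
Iteration 2:
  α = (-1 - (1)·1.1000 - (3)·0.8462 - (-3)·0.3571) / (8) = -0.4459
  β = (11 - (-3)·-0.1250 - (4)·0.8462 - (1)·0.3571) / (10) = 0.6883
  γ = (11 - (4)·-0.1250 - (3)·1.1000 - (4)·0.3571) / (13) = 0.5209
  δ = (5 - (4)·-0.1250 - (4)·1.1000 - (-4)·0.8462) / (14) = 0.3203
Change: (-0.3209, -0.4117, -0.3253, -0.0368) → max |·| = 0.4117

0.4117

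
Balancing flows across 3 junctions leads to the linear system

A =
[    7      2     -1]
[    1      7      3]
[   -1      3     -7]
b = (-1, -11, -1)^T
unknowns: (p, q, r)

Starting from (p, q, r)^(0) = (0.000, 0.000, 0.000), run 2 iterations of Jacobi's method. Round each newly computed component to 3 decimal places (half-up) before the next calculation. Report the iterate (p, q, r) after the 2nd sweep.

(0.326, -1.612, -0.510)

Iteration 1:
  p = (-1 - (2)·0.000 - (-1)·0.000) / (7) = -0.143
  q = (-11 - (1)·0.000 - (3)·0.000) / (7) = -1.571
  r = (-1 - (-1)·0.000 - (3)·0.000) / (-7) = 0.143
Iteration 2:
  p = (-1 - (2)·-1.571 - (-1)·0.143) / (7) = 0.326
  q = (-11 - (1)·-0.143 - (3)·0.143) / (7) = -1.612
  r = (-1 - (-1)·-0.143 - (3)·-1.571) / (-7) = -0.510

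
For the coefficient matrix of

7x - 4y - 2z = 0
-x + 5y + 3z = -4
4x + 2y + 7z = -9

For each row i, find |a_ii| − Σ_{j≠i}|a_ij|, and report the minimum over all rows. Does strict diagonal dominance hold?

1

row 1: |7| − (4+2) = 1
row 2: |5| − (1+3) = 1
row 3: |7| − (4+2) = 1
minimum over rows = 1 → strictly diagonally dominant (convergence guaranteed)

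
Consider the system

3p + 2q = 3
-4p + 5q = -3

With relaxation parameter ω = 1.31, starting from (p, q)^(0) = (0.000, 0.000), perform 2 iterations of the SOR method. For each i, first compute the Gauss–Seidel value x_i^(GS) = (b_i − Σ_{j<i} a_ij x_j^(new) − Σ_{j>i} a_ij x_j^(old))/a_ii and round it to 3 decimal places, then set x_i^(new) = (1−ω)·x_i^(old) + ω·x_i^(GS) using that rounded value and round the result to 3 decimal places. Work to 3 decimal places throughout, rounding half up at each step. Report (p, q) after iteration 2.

(0.392, -0.557)

Iteration 1:
  p: GS value = (3 - (2)·0.000) / (3) = 1.000;  p ← (1−ω)·0.000 + ω·1.000 = 1.310
  q: GS value = (-3 - (-4)·1.310) / (5) = 0.448;  q ← (1−ω)·0.000 + ω·0.448 = 0.587
Iteration 2:
  p: GS value = (3 - (2)·0.587) / (3) = 0.609;  p ← (1−ω)·1.310 + ω·0.609 = 0.392
  q: GS value = (-3 - (-4)·0.392) / (5) = -0.286;  q ← (1−ω)·0.587 + ω·-0.286 = -0.557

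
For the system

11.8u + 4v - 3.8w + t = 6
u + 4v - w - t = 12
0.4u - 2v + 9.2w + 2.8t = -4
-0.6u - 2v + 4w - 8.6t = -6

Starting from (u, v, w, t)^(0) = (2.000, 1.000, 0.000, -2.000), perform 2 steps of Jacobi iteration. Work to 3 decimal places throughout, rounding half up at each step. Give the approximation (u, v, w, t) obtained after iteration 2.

Iteration 1:
  u = (6 - (4)·1.000 - (-3.8)·0.000 - (1)·-2.000) / (11.8) = 0.339
  v = (12 - (1)·2.000 - (-1)·0.000 - (-1)·-2.000) / (4) = 2.000
  w = (-4 - (0.4)·2.000 - (-2)·1.000 - (2.8)·-2.000) / (9.2) = 0.304
  t = (-6 - (-0.6)·2.000 - (-2)·1.000 - (4)·0.000) / (-8.6) = 0.326
Iteration 2:
  u = (6 - (4)·2.000 - (-3.8)·0.304 - (1)·0.326) / (11.8) = -0.099
  v = (12 - (1)·0.339 - (-1)·0.304 - (-1)·0.326) / (4) = 3.073
  w = (-4 - (0.4)·0.339 - (-2)·2.000 - (2.8)·0.326) / (9.2) = -0.114
  t = (-6 - (-0.6)·0.339 - (-2)·2.000 - (4)·0.304) / (-8.6) = 0.350

(-0.099, 3.073, -0.114, 0.350)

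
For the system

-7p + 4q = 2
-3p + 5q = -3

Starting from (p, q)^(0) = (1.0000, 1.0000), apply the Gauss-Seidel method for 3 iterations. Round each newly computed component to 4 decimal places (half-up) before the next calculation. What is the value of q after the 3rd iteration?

-1.0863

Iteration 1:
  p = (2 - (4)·1.0000) / (-7) = 0.2857
  q = (-3 - (-3)·0.2857) / (5) = -0.4286
Iteration 2:
  p = (2 - (4)·-0.4286) / (-7) = -0.5306
  q = (-3 - (-3)·-0.5306) / (5) = -0.9184
Iteration 3:
  p = (2 - (4)·-0.9184) / (-7) = -0.8105
  q = (-3 - (-3)·-0.8105) / (5) = -1.0863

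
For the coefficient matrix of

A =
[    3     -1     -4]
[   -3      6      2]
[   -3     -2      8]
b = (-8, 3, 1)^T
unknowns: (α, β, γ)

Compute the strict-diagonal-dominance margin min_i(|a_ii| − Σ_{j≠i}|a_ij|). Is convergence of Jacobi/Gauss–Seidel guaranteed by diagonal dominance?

row 1: |3| − (1+4) = -2
row 2: |6| − (3+2) = 1
row 3: |8| − (3+2) = 3
minimum over rows = -2 → not strictly diagonally dominant

-2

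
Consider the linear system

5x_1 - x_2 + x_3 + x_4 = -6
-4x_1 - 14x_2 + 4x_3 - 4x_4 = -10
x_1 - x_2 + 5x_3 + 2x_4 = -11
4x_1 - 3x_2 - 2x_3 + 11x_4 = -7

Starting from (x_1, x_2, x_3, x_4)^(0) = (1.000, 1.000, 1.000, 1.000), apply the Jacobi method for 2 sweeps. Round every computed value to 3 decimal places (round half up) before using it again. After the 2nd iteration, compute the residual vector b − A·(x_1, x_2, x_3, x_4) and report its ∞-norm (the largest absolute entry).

Iteration 1:
  x_1 = (-6 - (-1)·1.000 - (1)·1.000 - (1)·1.000) / (5) = -1.400
  x_2 = (-10 - (-4)·1.000 - (4)·1.000 - (-4)·1.000) / (-14) = 0.429
  x_3 = (-11 - (1)·1.000 - (-1)·1.000 - (2)·1.000) / (5) = -2.600
  x_4 = (-7 - (4)·1.000 - (-3)·1.000 - (-2)·1.000) / (11) = -0.545
Iteration 2:
  x_1 = (-6 - (-1)·0.429 - (1)·-2.600 - (1)·-0.545) / (5) = -0.485
  x_2 = (-10 - (-4)·-1.400 - (4)·-2.600 - (-4)·-0.545) / (-14) = 0.527
  x_3 = (-11 - (1)·-1.400 - (-1)·0.429 - (2)·-0.545) / (5) = -1.616
  x_4 = (-7 - (4)·-1.400 - (-3)·0.429 - (-2)·-2.600) / (11) = -0.483
Residual b − A·x = (-0.949, -0.030, -0.942, -1.398); ∞-norm = 1.398

1.398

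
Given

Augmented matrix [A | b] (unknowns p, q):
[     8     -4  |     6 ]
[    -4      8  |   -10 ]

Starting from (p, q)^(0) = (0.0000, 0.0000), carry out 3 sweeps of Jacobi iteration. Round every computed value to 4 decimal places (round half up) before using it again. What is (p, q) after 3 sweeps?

(0.3125, -1.1875)

Iteration 1:
  p = (6 - (-4)·0.0000) / (8) = 0.7500
  q = (-10 - (-4)·0.0000) / (8) = -1.2500
Iteration 2:
  p = (6 - (-4)·-1.2500) / (8) = 0.1250
  q = (-10 - (-4)·0.7500) / (8) = -0.8750
Iteration 3:
  p = (6 - (-4)·-0.8750) / (8) = 0.3125
  q = (-10 - (-4)·0.1250) / (8) = -1.1875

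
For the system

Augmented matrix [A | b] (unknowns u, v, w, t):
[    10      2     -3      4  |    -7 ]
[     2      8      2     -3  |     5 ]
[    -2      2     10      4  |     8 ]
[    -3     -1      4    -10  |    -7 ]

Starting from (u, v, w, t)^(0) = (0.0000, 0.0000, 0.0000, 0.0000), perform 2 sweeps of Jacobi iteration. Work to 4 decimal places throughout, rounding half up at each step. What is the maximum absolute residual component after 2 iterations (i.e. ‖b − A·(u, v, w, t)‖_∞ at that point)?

3.9800

Iteration 1:
  u = (-7 - (2)·0.0000 - (-3)·0.0000 - (4)·0.0000) / (10) = -0.7000
  v = (5 - (2)·0.0000 - (2)·0.0000 - (-3)·0.0000) / (8) = 0.6250
  w = (8 - (-2)·0.0000 - (2)·0.0000 - (4)·0.0000) / (10) = 0.8000
  t = (-7 - (-3)·0.0000 - (-1)·0.0000 - (4)·0.0000) / (-10) = 0.7000
Iteration 2:
  u = (-7 - (2)·0.6250 - (-3)·0.8000 - (4)·0.7000) / (10) = -0.8650
  v = (5 - (2)·-0.7000 - (2)·0.8000 - (-3)·0.7000) / (8) = 0.8625
  w = (8 - (-2)·-0.7000 - (2)·0.6250 - (4)·0.7000) / (10) = 0.2550
  t = (-7 - (-3)·-0.7000 - (-1)·0.6250 - (4)·0.8000) / (-10) = 1.1675
Residual b − A·x = (-3.9800, 2.8225, -2.6750, 1.9225); ∞-norm = 3.9800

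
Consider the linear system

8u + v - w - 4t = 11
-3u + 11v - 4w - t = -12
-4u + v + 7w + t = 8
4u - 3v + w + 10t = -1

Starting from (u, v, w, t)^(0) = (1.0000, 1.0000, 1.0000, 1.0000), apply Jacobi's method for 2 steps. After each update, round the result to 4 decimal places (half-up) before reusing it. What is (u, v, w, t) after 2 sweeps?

Iteration 1:
  u = (11 - (1)·1.0000 - (-1)·1.0000 - (-4)·1.0000) / (8) = 1.8750
  v = (-12 - (-3)·1.0000 - (-4)·1.0000 - (-1)·1.0000) / (11) = -0.3636
  w = (8 - (-4)·1.0000 - (1)·1.0000 - (1)·1.0000) / (7) = 1.4286
  t = (-1 - (4)·1.0000 - (-3)·1.0000 - (1)·1.0000) / (10) = -0.3000
Iteration 2:
  u = (11 - (1)·-0.3636 - (-1)·1.4286 - (-4)·-0.3000) / (8) = 1.4490
  v = (-12 - (-3)·1.8750 - (-4)·1.4286 - (-1)·-0.3000) / (11) = -0.0873
  w = (8 - (-4)·1.8750 - (1)·-0.3636 - (1)·-0.3000) / (7) = 2.3091
  t = (-1 - (4)·1.8750 - (-3)·-0.3636 - (1)·1.4286) / (10) = -1.1019

(1.4490, -0.0873, 2.3091, -1.1019)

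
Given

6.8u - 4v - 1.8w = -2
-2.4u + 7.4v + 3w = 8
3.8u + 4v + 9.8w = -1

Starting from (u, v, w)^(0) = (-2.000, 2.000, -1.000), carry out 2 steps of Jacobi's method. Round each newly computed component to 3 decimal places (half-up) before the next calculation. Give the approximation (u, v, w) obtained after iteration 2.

Iteration 1:
  u = (-2 - (-4)·2.000 - (-1.8)·-1.000) / (6.8) = 0.618
  v = (8 - (-2.4)·-2.000 - (3)·-1.000) / (7.4) = 0.838
  w = (-1 - (3.8)·-2.000 - (4)·2.000) / (9.8) = -0.143
Iteration 2:
  u = (-2 - (-4)·0.838 - (-1.8)·-0.143) / (6.8) = 0.161
  v = (8 - (-2.4)·0.618 - (3)·-0.143) / (7.4) = 1.339
  w = (-1 - (3.8)·0.618 - (4)·0.838) / (9.8) = -0.684

(0.161, 1.339, -0.684)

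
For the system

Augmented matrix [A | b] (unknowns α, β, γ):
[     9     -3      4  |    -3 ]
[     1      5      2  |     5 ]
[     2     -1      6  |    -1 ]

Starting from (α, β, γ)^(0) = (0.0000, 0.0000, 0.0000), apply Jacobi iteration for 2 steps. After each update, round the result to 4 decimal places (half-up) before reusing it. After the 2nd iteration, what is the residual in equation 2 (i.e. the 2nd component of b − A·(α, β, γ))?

Iteration 1:
  α = (-3 - (-3)·0.0000 - (4)·0.0000) / (9) = -0.3333
  β = (5 - (1)·0.0000 - (2)·0.0000) / (5) = 1.0000
  γ = (-1 - (2)·0.0000 - (-1)·0.0000) / (6) = -0.1667
Iteration 2:
  α = (-3 - (-3)·1.0000 - (4)·-0.1667) / (9) = 0.0741
  β = (5 - (1)·-0.3333 - (2)·-0.1667) / (5) = 1.1333
  γ = (-1 - (2)·-0.3333 - (-1)·1.0000) / (6) = 0.1111
Residual b − A·x = (-0.7114, -0.9628, -0.6815)

-0.9628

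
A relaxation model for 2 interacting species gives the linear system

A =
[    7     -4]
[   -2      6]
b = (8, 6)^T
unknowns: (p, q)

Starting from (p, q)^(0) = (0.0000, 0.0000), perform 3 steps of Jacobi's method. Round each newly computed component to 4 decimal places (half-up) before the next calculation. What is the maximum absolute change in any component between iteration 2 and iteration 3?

0.2177

Iteration 1:
  p = (8 - (-4)·0.0000) / (7) = 1.1429
  q = (6 - (-2)·0.0000) / (6) = 1.0000
Iteration 2:
  p = (8 - (-4)·1.0000) / (7) = 1.7143
  q = (6 - (-2)·1.1429) / (6) = 1.3810
Iteration 3:
  p = (8 - (-4)·1.3810) / (7) = 1.9320
  q = (6 - (-2)·1.7143) / (6) = 1.5714
Change: (0.2177, 0.1904) → max |·| = 0.2177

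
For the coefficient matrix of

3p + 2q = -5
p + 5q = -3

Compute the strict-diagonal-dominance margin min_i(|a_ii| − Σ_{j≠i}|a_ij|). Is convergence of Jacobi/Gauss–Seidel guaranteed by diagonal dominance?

1

row 1: |3| − (2) = 1
row 2: |5| − (1) = 4
minimum over rows = 1 → strictly diagonally dominant (convergence guaranteed)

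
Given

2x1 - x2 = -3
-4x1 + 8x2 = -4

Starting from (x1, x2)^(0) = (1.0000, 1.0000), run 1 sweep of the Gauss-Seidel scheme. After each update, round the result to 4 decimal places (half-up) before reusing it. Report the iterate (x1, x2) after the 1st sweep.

Iteration 1:
  x1 = (-3 - (-1)·1.0000) / (2) = -1.0000
  x2 = (-4 - (-4)·-1.0000) / (8) = -1.0000

(-1.0000, -1.0000)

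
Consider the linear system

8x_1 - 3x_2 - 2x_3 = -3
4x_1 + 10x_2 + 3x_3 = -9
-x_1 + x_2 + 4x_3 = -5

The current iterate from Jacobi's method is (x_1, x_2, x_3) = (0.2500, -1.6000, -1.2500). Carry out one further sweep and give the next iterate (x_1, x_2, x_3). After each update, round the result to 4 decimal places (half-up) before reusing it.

(-1.2875, -0.6250, -0.7875)

One sweep:
  x_1 = (-3 - (-3)·-1.6000 - (-2)·-1.2500) / (8) = -1.2875
  x_2 = (-9 - (4)·0.2500 - (3)·-1.2500) / (10) = -0.6250
  x_3 = (-5 - (-1)·0.2500 - (1)·-1.6000) / (4) = -0.7875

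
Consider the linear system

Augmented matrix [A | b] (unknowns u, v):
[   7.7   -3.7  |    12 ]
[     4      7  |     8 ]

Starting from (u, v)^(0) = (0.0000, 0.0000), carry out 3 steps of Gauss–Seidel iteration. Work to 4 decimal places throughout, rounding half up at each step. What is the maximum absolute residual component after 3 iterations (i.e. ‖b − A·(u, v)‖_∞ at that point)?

Iteration 1:
  u = (12 - (-3.7)·0.0000) / (7.7) = 1.5584
  v = (8 - (4)·1.5584) / (7) = 0.2523
Iteration 2:
  u = (12 - (-3.7)·0.2523) / (7.7) = 1.6797
  v = (8 - (4)·1.6797) / (7) = 0.1830
Iteration 3:
  u = (12 - (-3.7)·0.1830) / (7.7) = 1.6464
  v = (8 - (4)·1.6464) / (7) = 0.2021
Residual b − A·x = (0.0705, -0.0003); ∞-norm = 0.0705

0.0705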